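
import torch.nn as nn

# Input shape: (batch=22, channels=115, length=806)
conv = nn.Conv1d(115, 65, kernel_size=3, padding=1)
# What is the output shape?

Input shape: (22, 115, 806)
Output shape: (22, 65, 806)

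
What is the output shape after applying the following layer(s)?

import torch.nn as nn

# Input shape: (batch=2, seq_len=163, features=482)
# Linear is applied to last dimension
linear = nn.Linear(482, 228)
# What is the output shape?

Input shape: (2, 163, 482)
Output shape: (2, 163, 228)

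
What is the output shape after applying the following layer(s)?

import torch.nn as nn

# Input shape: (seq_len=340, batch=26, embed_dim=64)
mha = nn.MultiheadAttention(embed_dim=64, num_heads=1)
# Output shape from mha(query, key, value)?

Input shape: (340, 26, 64)
Output shape: (340, 26, 64)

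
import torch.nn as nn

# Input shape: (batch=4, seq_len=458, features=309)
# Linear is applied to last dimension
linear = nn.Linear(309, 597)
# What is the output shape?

Input shape: (4, 458, 309)
Output shape: (4, 458, 597)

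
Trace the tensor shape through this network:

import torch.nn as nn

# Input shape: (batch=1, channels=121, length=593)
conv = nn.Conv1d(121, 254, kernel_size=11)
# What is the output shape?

Input shape: (1, 121, 593)
Output shape: (1, 254, 583)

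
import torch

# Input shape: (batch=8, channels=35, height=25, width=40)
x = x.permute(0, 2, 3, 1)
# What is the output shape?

Input shape: (8, 35, 25, 40)
Output shape: (8, 25, 40, 35)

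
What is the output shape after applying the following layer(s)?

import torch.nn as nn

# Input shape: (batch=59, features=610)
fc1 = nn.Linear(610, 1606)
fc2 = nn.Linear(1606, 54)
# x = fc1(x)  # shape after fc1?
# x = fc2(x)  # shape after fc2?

Input shape: (59, 610)
  -> after fc1: (59, 1606)
Output shape: (59, 54)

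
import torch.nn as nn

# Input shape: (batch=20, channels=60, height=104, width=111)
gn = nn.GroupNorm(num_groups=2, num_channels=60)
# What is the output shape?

Input shape: (20, 60, 104, 111)
Output shape: (20, 60, 104, 111)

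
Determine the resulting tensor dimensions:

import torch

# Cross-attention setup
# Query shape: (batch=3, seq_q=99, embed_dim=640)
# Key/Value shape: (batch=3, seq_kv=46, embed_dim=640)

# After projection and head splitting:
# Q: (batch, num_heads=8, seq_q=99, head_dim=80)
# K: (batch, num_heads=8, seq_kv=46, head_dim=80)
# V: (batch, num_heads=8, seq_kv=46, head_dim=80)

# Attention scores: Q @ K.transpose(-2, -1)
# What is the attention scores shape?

Input shape: (3, 99, 640)
Output shape: (3, 8, 99, 46)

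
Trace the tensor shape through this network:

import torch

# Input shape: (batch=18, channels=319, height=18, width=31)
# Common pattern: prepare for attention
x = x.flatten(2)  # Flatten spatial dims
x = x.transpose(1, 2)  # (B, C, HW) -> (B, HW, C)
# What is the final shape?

Input shape: (18, 319, 18, 31)
  -> after flatten(2): (18, 319, 558)
Output shape: (18, 558, 319)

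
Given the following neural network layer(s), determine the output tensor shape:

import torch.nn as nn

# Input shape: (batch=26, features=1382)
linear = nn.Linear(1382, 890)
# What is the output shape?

Input shape: (26, 1382)
Output shape: (26, 890)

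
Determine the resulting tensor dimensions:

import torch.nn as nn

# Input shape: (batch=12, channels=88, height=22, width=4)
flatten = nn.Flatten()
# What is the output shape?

Input shape: (12, 88, 22, 4)
Output shape: (12, 7744)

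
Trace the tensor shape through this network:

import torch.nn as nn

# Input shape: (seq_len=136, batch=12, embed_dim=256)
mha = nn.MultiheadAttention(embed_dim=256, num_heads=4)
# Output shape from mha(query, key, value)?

Input shape: (136, 12, 256)
Output shape: (136, 12, 256)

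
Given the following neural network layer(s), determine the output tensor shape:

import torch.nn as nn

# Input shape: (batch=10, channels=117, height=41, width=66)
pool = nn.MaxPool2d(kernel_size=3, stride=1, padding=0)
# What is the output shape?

Input shape: (10, 117, 41, 66)
Output shape: (10, 117, 39, 64)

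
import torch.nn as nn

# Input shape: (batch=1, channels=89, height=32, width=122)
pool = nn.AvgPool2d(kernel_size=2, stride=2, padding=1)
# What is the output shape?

Input shape: (1, 89, 32, 122)
Output shape: (1, 89, 17, 62)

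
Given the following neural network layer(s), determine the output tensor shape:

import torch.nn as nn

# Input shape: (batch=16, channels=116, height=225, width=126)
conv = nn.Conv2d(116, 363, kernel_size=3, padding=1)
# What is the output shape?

Input shape: (16, 116, 225, 126)
Output shape: (16, 363, 225, 126)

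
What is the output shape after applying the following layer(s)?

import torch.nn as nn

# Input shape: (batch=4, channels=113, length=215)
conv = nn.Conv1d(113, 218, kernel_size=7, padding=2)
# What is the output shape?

Input shape: (4, 113, 215)
Output shape: (4, 218, 213)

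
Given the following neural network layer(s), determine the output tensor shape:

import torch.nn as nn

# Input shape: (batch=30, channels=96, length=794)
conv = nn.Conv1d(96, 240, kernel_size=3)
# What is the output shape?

Input shape: (30, 96, 794)
Output shape: (30, 240, 792)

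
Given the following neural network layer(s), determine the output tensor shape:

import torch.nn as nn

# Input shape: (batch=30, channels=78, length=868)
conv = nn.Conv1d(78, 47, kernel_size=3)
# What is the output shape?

Input shape: (30, 78, 868)
Output shape: (30, 47, 866)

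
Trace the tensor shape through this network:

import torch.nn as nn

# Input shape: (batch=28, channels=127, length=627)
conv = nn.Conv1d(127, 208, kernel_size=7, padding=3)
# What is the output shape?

Input shape: (28, 127, 627)
Output shape: (28, 208, 627)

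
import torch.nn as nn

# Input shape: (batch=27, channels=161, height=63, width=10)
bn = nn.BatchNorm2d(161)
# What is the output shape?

Input shape: (27, 161, 63, 10)
Output shape: (27, 161, 63, 10)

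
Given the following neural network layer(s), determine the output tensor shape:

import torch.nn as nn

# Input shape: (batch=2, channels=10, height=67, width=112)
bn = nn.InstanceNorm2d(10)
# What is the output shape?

Input shape: (2, 10, 67, 112)
Output shape: (2, 10, 67, 112)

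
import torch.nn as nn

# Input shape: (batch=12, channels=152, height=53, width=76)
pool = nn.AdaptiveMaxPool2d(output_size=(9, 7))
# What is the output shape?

Input shape: (12, 152, 53, 76)
Output shape: (12, 152, 9, 7)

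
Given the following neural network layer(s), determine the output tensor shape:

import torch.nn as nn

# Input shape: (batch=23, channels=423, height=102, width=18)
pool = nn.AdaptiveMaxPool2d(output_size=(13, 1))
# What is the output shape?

Input shape: (23, 423, 102, 18)
Output shape: (23, 423, 13, 1)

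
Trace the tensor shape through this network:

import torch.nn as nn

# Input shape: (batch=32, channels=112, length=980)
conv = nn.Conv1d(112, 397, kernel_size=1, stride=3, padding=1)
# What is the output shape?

Input shape: (32, 112, 980)
Output shape: (32, 397, 328)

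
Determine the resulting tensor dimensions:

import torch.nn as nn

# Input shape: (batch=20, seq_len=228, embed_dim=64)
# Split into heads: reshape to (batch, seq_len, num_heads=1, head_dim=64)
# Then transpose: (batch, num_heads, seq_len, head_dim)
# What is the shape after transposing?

Input shape: (20, 228, 64)
  -> after reshape: (20, 228, 1, 64)
Output shape: (20, 1, 228, 64)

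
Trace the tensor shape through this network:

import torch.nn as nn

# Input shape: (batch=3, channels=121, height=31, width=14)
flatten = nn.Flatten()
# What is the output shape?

Input shape: (3, 121, 31, 14)
Output shape: (3, 52514)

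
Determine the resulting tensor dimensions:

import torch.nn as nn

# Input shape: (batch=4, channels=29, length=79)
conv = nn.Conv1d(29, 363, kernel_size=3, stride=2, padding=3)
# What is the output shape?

Input shape: (4, 29, 79)
Output shape: (4, 363, 42)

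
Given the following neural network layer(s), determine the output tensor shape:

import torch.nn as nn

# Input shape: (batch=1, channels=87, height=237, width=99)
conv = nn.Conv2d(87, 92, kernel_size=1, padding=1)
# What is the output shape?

Input shape: (1, 87, 237, 99)
Output shape: (1, 92, 239, 101)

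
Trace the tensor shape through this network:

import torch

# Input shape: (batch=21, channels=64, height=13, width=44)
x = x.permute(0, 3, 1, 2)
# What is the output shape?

Input shape: (21, 64, 13, 44)
Output shape: (21, 44, 64, 13)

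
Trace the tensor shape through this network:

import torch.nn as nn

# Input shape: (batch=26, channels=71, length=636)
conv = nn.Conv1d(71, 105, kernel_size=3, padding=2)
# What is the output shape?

Input shape: (26, 71, 636)
Output shape: (26, 105, 638)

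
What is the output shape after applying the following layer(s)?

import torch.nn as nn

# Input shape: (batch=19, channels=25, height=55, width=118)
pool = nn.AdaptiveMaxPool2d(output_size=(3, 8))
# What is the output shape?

Input shape: (19, 25, 55, 118)
Output shape: (19, 25, 3, 8)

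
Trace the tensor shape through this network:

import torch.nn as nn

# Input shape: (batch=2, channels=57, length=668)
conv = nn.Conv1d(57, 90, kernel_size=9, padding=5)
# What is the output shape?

Input shape: (2, 57, 668)
Output shape: (2, 90, 670)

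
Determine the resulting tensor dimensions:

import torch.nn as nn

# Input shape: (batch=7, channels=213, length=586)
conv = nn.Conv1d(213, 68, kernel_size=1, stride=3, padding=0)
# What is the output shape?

Input shape: (7, 213, 586)
Output shape: (7, 68, 196)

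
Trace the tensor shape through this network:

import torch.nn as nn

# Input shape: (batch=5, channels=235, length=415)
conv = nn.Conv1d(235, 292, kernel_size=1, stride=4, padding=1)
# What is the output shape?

Input shape: (5, 235, 415)
Output shape: (5, 292, 105)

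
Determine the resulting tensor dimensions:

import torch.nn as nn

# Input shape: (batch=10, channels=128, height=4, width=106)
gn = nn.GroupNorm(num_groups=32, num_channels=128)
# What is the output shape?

Input shape: (10, 128, 4, 106)
Output shape: (10, 128, 4, 106)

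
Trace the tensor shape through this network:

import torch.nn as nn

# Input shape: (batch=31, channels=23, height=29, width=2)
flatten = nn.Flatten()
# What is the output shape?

Input shape: (31, 23, 29, 2)
Output shape: (31, 1334)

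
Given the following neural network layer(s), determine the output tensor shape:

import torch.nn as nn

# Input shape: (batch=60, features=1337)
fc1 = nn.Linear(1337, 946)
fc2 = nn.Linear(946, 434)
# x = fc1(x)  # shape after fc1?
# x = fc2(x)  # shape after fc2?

Input shape: (60, 1337)
  -> after fc1: (60, 946)
Output shape: (60, 434)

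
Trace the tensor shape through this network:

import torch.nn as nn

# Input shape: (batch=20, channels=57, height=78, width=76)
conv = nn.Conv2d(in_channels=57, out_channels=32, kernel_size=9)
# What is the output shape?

Input shape: (20, 57, 78, 76)
Output shape: (20, 32, 70, 68)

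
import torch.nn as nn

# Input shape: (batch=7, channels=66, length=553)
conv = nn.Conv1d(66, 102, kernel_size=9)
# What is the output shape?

Input shape: (7, 66, 553)
Output shape: (7, 102, 545)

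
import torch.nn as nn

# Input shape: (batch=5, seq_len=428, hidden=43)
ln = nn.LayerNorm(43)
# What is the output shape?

Input shape: (5, 428, 43)
Output shape: (5, 428, 43)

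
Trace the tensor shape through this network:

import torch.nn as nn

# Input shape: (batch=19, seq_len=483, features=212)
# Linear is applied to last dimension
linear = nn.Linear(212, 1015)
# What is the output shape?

Input shape: (19, 483, 212)
Output shape: (19, 483, 1015)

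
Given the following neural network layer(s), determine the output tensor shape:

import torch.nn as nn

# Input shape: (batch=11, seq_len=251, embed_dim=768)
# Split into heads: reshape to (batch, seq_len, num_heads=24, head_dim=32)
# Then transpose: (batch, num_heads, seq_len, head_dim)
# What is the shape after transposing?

Input shape: (11, 251, 768)
  -> after reshape: (11, 251, 24, 32)
Output shape: (11, 24, 251, 32)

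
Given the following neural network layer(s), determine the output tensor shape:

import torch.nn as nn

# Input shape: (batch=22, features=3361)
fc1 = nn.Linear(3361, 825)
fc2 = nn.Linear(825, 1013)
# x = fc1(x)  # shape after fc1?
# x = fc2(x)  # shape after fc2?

Input shape: (22, 3361)
  -> after fc1: (22, 825)
Output shape: (22, 1013)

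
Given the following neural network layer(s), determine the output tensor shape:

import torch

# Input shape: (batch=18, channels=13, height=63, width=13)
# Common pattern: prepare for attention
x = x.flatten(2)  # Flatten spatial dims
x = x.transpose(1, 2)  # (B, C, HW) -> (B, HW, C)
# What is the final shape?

Input shape: (18, 13, 63, 13)
  -> after flatten(2): (18, 13, 819)
Output shape: (18, 819, 13)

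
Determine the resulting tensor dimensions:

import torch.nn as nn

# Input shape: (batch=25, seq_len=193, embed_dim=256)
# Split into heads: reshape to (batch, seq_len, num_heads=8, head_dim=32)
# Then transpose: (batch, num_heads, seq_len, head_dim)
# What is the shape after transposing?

Input shape: (25, 193, 256)
  -> after reshape: (25, 193, 8, 32)
Output shape: (25, 8, 193, 32)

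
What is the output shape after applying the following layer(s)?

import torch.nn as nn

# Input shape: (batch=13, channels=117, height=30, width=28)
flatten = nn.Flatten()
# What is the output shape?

Input shape: (13, 117, 30, 28)
Output shape: (13, 98280)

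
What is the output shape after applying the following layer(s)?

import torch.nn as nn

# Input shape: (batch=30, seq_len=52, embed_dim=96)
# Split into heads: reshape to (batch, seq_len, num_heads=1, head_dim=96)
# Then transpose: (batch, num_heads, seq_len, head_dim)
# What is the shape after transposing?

Input shape: (30, 52, 96)
  -> after reshape: (30, 52, 1, 96)
Output shape: (30, 1, 52, 96)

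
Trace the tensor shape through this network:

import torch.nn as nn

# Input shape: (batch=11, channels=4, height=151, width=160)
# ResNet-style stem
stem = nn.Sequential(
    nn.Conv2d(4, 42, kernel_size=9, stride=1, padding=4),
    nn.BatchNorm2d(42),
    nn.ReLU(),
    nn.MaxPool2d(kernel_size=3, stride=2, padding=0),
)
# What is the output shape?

Input shape: (11, 4, 151, 160)
  -> after Conv2d 9x9 stride=1: (11, 42, 151, 160)
Output shape: (11, 42, 75, 79)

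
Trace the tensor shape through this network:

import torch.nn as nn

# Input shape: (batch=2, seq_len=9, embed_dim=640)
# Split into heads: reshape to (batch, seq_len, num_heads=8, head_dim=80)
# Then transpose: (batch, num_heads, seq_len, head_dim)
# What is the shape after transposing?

Input shape: (2, 9, 640)
  -> after reshape: (2, 9, 8, 80)
Output shape: (2, 8, 9, 80)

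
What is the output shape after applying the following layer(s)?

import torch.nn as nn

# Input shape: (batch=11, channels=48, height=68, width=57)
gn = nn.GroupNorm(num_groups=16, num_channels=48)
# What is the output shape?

Input shape: (11, 48, 68, 57)
Output shape: (11, 48, 68, 57)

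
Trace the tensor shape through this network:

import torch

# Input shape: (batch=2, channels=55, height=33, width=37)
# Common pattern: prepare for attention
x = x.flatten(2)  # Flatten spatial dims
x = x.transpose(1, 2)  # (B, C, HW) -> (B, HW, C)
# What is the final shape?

Input shape: (2, 55, 33, 37)
  -> after flatten(2): (2, 55, 1221)
Output shape: (2, 1221, 55)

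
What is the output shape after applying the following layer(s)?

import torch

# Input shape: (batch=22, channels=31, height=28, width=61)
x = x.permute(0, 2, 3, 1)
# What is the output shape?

Input shape: (22, 31, 28, 61)
Output shape: (22, 28, 61, 31)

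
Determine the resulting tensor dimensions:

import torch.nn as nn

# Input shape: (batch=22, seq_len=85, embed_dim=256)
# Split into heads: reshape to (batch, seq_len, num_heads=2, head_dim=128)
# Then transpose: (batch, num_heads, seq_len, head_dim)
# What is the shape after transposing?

Input shape: (22, 85, 256)
  -> after reshape: (22, 85, 2, 128)
Output shape: (22, 2, 85, 128)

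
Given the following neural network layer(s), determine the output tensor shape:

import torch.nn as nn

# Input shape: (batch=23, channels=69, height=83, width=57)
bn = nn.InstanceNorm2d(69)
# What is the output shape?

Input shape: (23, 69, 83, 57)
Output shape: (23, 69, 83, 57)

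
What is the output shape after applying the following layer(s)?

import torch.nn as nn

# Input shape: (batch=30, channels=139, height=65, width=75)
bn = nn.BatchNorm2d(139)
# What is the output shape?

Input shape: (30, 139, 65, 75)
Output shape: (30, 139, 65, 75)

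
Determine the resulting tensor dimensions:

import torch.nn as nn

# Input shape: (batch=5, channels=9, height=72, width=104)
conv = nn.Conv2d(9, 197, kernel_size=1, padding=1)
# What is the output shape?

Input shape: (5, 9, 72, 104)
Output shape: (5, 197, 74, 106)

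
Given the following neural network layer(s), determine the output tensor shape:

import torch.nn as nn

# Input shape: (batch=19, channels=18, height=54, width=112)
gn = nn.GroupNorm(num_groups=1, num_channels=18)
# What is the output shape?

Input shape: (19, 18, 54, 112)
Output shape: (19, 18, 54, 112)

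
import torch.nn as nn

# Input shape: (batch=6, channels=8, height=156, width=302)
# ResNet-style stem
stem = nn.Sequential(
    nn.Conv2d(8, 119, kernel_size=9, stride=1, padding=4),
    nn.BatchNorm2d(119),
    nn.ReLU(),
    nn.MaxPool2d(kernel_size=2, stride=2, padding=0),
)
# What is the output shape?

Input shape: (6, 8, 156, 302)
  -> after Conv2d 9x9 stride=1: (6, 119, 156, 302)
Output shape: (6, 119, 78, 151)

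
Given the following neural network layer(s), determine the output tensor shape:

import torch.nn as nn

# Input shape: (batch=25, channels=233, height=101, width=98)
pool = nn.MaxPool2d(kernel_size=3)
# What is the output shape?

Input shape: (25, 233, 101, 98)
Output shape: (25, 233, 33, 32)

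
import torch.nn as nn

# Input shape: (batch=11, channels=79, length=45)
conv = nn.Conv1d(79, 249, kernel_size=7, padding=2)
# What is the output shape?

Input shape: (11, 79, 45)
Output shape: (11, 249, 43)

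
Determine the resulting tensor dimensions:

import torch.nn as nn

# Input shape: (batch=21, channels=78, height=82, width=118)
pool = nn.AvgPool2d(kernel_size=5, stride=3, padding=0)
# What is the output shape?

Input shape: (21, 78, 82, 118)
Output shape: (21, 78, 26, 38)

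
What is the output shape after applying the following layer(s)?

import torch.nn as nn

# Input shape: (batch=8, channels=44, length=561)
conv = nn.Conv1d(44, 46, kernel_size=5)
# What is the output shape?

Input shape: (8, 44, 561)
Output shape: (8, 46, 557)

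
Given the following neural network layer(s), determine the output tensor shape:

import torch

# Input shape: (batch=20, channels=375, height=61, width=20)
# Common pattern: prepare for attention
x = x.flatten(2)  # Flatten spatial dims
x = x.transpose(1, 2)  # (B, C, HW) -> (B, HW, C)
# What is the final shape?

Input shape: (20, 375, 61, 20)
  -> after flatten(2): (20, 375, 1220)
Output shape: (20, 1220, 375)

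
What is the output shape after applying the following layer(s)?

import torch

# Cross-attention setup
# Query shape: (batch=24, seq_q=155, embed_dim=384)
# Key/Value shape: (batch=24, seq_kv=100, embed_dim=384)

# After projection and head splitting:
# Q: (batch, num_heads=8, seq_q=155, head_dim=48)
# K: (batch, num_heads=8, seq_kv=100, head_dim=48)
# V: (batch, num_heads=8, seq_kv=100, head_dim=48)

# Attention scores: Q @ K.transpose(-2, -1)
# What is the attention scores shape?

Input shape: (24, 155, 384)
Output shape: (24, 8, 155, 100)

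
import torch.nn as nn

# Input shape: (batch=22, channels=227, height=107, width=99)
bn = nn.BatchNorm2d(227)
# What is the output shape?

Input shape: (22, 227, 107, 99)
Output shape: (22, 227, 107, 99)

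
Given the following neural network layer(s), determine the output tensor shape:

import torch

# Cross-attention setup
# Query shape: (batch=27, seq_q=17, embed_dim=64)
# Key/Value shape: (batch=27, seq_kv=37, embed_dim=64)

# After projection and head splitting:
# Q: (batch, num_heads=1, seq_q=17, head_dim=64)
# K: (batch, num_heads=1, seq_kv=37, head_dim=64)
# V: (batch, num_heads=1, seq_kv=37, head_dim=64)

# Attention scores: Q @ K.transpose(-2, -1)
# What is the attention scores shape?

Input shape: (27, 17, 64)
Output shape: (27, 1, 17, 37)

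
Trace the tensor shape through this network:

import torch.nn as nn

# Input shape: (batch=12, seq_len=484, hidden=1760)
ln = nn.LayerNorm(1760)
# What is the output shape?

Input shape: (12, 484, 1760)
Output shape: (12, 484, 1760)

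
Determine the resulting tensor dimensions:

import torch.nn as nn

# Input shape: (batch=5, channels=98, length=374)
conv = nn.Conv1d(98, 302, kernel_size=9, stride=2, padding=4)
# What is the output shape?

Input shape: (5, 98, 374)
Output shape: (5, 302, 187)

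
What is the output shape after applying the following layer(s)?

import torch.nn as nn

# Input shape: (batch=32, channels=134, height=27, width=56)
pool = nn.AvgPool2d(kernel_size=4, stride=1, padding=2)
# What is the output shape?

Input shape: (32, 134, 27, 56)
Output shape: (32, 134, 28, 57)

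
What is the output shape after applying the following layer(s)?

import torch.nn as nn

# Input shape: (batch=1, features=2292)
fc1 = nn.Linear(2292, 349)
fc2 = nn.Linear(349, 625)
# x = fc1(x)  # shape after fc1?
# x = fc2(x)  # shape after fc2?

Input shape: (1, 2292)
  -> after fc1: (1, 349)
Output shape: (1, 625)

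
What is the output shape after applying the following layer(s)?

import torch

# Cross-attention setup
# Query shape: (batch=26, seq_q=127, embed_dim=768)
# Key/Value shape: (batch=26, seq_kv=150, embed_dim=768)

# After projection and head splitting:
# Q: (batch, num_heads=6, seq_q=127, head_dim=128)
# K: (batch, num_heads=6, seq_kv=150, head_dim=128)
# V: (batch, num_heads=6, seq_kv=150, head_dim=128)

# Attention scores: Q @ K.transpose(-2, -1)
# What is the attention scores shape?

Input shape: (26, 127, 768)
Output shape: (26, 6, 127, 150)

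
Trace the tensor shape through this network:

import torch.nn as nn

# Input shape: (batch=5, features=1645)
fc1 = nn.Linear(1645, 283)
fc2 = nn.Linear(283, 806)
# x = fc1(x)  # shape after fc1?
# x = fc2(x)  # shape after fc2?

Input shape: (5, 1645)
  -> after fc1: (5, 283)
Output shape: (5, 806)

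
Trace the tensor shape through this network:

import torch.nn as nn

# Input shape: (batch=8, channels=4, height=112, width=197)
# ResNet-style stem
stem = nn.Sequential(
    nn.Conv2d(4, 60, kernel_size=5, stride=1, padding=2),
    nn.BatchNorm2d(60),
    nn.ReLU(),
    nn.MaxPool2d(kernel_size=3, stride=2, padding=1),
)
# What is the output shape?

Input shape: (8, 4, 112, 197)
  -> after Conv2d 5x5 stride=1: (8, 60, 112, 197)
Output shape: (8, 60, 56, 99)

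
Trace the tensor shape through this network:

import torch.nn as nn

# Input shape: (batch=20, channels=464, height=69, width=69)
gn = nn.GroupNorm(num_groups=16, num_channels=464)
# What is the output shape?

Input shape: (20, 464, 69, 69)
Output shape: (20, 464, 69, 69)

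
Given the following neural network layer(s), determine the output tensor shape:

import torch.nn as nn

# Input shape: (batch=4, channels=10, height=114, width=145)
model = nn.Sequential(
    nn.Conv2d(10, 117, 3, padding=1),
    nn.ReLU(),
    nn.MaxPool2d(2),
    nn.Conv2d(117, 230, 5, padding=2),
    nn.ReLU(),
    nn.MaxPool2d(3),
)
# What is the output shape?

Input shape: (4, 10, 114, 145)
  -> after first Conv2d: (4, 117, 114, 145)
  -> after first MaxPool2d: (4, 117, 57, 72)
  -> after second Conv2d: (4, 230, 57, 72)
Output shape: (4, 230, 19, 24)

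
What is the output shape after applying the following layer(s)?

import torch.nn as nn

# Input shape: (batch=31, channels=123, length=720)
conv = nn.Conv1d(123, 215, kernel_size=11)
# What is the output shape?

Input shape: (31, 123, 720)
Output shape: (31, 215, 710)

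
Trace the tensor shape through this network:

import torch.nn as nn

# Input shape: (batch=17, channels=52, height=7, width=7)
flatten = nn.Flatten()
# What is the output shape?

Input shape: (17, 52, 7, 7)
Output shape: (17, 2548)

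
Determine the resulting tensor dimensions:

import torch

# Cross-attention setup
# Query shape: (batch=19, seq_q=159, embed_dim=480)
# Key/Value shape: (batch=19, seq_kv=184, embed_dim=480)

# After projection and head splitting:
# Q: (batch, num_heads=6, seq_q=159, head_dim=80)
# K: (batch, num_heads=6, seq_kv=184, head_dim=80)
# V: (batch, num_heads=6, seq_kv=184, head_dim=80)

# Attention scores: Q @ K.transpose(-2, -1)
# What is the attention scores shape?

Input shape: (19, 159, 480)
Output shape: (19, 6, 159, 184)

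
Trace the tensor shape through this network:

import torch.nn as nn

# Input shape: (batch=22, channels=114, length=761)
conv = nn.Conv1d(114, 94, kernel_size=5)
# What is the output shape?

Input shape: (22, 114, 761)
Output shape: (22, 94, 757)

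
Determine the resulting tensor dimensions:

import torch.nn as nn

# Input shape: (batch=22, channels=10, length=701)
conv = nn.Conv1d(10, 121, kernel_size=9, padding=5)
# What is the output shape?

Input shape: (22, 10, 701)
Output shape: (22, 121, 703)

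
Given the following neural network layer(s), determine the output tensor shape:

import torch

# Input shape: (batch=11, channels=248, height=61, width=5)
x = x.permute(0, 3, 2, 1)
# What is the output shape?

Input shape: (11, 248, 61, 5)
Output shape: (11, 5, 61, 248)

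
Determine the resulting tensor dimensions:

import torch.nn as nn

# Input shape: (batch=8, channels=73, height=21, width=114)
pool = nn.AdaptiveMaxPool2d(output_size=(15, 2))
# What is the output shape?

Input shape: (8, 73, 21, 114)
Output shape: (8, 73, 15, 2)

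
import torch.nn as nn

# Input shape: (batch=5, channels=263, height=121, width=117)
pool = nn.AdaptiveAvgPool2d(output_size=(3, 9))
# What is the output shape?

Input shape: (5, 263, 121, 117)
Output shape: (5, 263, 3, 9)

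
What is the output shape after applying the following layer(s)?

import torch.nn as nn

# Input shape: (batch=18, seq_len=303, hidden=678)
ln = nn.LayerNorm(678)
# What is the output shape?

Input shape: (18, 303, 678)
Output shape: (18, 303, 678)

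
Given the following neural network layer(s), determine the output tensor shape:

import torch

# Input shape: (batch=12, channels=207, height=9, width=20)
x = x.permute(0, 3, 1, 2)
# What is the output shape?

Input shape: (12, 207, 9, 20)
Output shape: (12, 20, 207, 9)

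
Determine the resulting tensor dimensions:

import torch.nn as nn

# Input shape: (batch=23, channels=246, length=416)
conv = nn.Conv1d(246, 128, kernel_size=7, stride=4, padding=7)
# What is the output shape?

Input shape: (23, 246, 416)
Output shape: (23, 128, 106)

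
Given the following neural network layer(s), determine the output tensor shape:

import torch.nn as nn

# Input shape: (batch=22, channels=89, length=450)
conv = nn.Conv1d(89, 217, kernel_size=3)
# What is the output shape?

Input shape: (22, 89, 450)
Output shape: (22, 217, 448)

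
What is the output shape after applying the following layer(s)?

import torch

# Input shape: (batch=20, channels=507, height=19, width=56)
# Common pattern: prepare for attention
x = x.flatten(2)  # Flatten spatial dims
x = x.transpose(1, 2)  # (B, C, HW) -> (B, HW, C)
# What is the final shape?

Input shape: (20, 507, 19, 56)
  -> after flatten(2): (20, 507, 1064)
Output shape: (20, 1064, 507)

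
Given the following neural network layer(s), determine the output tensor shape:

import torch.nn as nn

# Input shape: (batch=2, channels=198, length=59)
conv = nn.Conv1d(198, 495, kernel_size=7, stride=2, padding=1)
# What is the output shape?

Input shape: (2, 198, 59)
Output shape: (2, 495, 28)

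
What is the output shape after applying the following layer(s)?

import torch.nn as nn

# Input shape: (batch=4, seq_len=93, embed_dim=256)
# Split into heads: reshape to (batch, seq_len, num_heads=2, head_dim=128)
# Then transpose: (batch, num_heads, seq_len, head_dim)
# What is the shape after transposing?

Input shape: (4, 93, 256)
  -> after reshape: (4, 93, 2, 128)
Output shape: (4, 2, 93, 128)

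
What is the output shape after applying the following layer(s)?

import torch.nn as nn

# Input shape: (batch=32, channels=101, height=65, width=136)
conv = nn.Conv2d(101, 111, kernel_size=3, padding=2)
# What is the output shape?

Input shape: (32, 101, 65, 136)
Output shape: (32, 111, 67, 138)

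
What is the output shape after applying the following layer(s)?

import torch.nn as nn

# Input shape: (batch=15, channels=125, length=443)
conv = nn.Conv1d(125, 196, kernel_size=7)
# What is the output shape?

Input shape: (15, 125, 443)
Output shape: (15, 196, 437)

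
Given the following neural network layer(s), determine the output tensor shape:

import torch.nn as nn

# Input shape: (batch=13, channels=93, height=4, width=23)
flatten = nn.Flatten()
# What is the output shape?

Input shape: (13, 93, 4, 23)
Output shape: (13, 8556)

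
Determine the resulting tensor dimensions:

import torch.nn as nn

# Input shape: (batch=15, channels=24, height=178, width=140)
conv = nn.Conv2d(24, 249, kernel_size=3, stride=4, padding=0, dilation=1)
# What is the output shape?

Input shape: (15, 24, 178, 140)
Output shape: (15, 249, 44, 35)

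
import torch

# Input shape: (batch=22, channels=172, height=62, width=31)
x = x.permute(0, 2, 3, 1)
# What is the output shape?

Input shape: (22, 172, 62, 31)
Output shape: (22, 62, 31, 172)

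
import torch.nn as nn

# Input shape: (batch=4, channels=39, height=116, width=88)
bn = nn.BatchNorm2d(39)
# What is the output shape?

Input shape: (4, 39, 116, 88)
Output shape: (4, 39, 116, 88)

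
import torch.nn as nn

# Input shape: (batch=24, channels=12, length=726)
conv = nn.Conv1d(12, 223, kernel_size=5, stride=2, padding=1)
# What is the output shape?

Input shape: (24, 12, 726)
Output shape: (24, 223, 362)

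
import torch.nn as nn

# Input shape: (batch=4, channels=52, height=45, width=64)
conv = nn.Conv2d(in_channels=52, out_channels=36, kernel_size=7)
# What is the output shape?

Input shape: (4, 52, 45, 64)
Output shape: (4, 36, 39, 58)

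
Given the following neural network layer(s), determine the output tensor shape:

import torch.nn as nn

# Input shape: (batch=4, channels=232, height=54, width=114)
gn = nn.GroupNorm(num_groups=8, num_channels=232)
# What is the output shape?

Input shape: (4, 232, 54, 114)
Output shape: (4, 232, 54, 114)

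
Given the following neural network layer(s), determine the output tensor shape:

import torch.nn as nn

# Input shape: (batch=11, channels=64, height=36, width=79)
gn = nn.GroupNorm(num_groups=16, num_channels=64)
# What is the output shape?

Input shape: (11, 64, 36, 79)
Output shape: (11, 64, 36, 79)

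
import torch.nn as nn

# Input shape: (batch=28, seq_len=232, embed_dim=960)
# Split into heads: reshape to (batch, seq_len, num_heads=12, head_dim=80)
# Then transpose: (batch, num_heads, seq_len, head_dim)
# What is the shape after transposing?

Input shape: (28, 232, 960)
  -> after reshape: (28, 232, 12, 80)
Output shape: (28, 12, 232, 80)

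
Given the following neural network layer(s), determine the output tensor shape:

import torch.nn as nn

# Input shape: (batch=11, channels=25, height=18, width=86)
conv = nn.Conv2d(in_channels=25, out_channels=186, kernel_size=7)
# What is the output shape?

Input shape: (11, 25, 18, 86)
Output shape: (11, 186, 12, 80)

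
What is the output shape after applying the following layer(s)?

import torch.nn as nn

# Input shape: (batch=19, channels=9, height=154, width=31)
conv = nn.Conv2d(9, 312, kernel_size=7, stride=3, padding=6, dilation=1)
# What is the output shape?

Input shape: (19, 9, 154, 31)
Output shape: (19, 312, 54, 13)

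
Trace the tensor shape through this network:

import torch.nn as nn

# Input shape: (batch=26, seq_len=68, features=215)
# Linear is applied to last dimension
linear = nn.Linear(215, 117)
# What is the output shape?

Input shape: (26, 68, 215)
Output shape: (26, 68, 117)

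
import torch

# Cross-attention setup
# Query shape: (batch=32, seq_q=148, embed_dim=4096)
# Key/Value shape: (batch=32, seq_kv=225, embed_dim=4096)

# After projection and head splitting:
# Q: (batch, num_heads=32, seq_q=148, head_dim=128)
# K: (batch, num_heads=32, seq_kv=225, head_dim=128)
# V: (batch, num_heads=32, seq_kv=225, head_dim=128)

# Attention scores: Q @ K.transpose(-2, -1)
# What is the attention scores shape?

Input shape: (32, 148, 4096)
Output shape: (32, 32, 148, 225)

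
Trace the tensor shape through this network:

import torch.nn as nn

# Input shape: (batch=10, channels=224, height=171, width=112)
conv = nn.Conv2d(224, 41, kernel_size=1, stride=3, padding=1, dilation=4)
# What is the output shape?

Input shape: (10, 224, 171, 112)
Output shape: (10, 41, 58, 38)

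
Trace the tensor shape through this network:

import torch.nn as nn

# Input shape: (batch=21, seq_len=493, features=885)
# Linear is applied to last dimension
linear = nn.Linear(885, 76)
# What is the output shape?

Input shape: (21, 493, 885)
Output shape: (21, 493, 76)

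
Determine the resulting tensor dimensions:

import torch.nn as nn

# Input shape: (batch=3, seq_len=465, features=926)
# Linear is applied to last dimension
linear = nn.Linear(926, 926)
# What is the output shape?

Input shape: (3, 465, 926)
Output shape: (3, 465, 926)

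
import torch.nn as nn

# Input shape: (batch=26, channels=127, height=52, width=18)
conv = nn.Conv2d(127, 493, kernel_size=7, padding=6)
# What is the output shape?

Input shape: (26, 127, 52, 18)
Output shape: (26, 493, 58, 24)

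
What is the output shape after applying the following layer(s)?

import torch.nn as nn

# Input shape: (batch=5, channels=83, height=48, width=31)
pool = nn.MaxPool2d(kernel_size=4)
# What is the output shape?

Input shape: (5, 83, 48, 31)
Output shape: (5, 83, 12, 7)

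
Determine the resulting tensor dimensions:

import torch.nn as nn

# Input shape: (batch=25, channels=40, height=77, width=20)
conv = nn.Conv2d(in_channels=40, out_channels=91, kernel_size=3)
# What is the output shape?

Input shape: (25, 40, 77, 20)
Output shape: (25, 91, 75, 18)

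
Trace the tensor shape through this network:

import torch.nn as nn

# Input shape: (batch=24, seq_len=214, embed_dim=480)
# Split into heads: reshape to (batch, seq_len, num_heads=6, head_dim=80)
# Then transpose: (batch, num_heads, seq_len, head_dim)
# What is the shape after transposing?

Input shape: (24, 214, 480)
  -> after reshape: (24, 214, 6, 80)
Output shape: (24, 6, 214, 80)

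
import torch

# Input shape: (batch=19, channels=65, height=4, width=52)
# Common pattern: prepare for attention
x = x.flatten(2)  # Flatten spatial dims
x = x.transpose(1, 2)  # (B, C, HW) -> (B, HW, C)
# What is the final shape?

Input shape: (19, 65, 4, 52)
  -> after flatten(2): (19, 65, 208)
Output shape: (19, 208, 65)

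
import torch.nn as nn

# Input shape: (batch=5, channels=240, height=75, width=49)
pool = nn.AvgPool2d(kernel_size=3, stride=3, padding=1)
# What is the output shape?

Input shape: (5, 240, 75, 49)
Output shape: (5, 240, 25, 17)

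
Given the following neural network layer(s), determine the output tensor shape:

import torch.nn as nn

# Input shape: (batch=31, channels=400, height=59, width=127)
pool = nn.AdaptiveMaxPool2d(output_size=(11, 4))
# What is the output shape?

Input shape: (31, 400, 59, 127)
Output shape: (31, 400, 11, 4)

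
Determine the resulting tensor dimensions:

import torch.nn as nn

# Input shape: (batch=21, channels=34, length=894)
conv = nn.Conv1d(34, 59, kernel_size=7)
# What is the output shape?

Input shape: (21, 34, 894)
Output shape: (21, 59, 888)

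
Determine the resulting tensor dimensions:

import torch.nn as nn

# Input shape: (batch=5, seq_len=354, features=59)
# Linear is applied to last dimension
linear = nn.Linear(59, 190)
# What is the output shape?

Input shape: (5, 354, 59)
Output shape: (5, 354, 190)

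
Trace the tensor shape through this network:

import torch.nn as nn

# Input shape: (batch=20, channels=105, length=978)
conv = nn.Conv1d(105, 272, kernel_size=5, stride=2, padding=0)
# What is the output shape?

Input shape: (20, 105, 978)
Output shape: (20, 272, 487)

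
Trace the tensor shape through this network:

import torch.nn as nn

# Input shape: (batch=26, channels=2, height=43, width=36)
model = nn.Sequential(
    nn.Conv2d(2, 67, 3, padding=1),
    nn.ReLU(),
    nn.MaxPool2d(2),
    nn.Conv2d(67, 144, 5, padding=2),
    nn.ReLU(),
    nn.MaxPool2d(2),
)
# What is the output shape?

Input shape: (26, 2, 43, 36)
  -> after first Conv2d: (26, 67, 43, 36)
  -> after first MaxPool2d: (26, 67, 21, 18)
  -> after second Conv2d: (26, 144, 21, 18)
Output shape: (26, 144, 10, 9)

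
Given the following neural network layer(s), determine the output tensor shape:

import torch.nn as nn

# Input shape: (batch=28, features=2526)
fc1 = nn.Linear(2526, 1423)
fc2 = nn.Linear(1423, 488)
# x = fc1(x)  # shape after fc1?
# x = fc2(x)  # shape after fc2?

Input shape: (28, 2526)
  -> after fc1: (28, 1423)
Output shape: (28, 488)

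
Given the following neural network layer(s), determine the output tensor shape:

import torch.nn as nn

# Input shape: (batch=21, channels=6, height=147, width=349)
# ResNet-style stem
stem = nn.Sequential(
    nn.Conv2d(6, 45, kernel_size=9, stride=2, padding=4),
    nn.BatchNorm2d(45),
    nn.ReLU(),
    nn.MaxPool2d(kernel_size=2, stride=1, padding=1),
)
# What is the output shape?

Input shape: (21, 6, 147, 349)
  -> after Conv2d 9x9 stride=2: (21, 45, 74, 175)
Output shape: (21, 45, 75, 176)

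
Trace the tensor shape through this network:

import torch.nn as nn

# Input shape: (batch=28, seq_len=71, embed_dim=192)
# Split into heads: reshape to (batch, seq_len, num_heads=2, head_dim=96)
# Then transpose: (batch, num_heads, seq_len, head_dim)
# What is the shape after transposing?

Input shape: (28, 71, 192)
  -> after reshape: (28, 71, 2, 96)
Output shape: (28, 2, 71, 96)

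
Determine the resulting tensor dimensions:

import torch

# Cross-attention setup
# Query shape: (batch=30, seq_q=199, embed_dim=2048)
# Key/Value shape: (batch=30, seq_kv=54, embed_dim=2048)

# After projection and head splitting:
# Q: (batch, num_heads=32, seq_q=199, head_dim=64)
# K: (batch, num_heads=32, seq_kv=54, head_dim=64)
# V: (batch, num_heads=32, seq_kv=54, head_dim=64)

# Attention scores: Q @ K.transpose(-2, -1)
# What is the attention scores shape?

Input shape: (30, 199, 2048)
Output shape: (30, 32, 199, 54)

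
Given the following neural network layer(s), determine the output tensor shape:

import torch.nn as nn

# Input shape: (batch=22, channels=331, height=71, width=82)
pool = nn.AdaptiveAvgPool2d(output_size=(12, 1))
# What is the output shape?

Input shape: (22, 331, 71, 82)
Output shape: (22, 331, 12, 1)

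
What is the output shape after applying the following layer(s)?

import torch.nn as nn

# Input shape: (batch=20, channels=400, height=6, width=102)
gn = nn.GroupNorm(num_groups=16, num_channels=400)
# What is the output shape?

Input shape: (20, 400, 6, 102)
Output shape: (20, 400, 6, 102)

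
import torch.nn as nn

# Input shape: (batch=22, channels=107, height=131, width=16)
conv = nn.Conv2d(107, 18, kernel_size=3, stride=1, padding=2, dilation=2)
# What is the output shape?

Input shape: (22, 107, 131, 16)
Output shape: (22, 18, 131, 16)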